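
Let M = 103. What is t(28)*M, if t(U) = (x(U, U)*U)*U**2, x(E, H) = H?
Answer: 63309568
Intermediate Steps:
t(U) = U**4 (t(U) = (U*U)*U**2 = U**2*U**2 = U**4)
t(28)*M = 28**4*103 = 614656*103 = 63309568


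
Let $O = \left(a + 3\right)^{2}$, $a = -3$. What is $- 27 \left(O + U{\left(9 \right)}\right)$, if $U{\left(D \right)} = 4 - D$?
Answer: $135$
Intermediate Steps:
$O = 0$ ($O = \left(-3 + 3\right)^{2} = 0^{2} = 0$)
$- 27 \left(O + U{\left(9 \right)}\right) = - 27 \left(0 + \left(4 - 9\right)\right) = - 27 \left(0 - 5\right) = \left(-27\right) \left(-5\right) = 135$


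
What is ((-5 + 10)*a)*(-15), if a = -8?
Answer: 600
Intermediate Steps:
((-5 + 10)*a)*(-15) = ((-5 + 10)*(-8))*(-15) = (5*(-8))*(-15) = -40*(-15) = 600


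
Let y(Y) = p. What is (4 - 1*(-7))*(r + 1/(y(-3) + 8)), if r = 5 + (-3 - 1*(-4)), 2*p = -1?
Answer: 1012/15 ≈ 67.467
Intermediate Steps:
p = -1/2 (p = (1/2)*(-1) = -1/2 ≈ -0.50000)
r = 6 (r = 5 + (-3 + 4) = 5 + 1 = 6)
y(Y) = -1/2
(4 - 1*(-7))*(r + 1/(y(-3) + 8)) = (4 - 1*(-7))*(6 + 1/(-1/2 + 8)) = (4 + 7)*(6 + 1/(15/2)) = 11*(6 + 2/15) = 11*(92/15) = 1012/15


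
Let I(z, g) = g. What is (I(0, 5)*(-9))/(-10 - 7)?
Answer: 45/17 ≈ 2.6471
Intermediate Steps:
(I(0, 5)*(-9))/(-10 - 7) = (5*(-9))/(-10 - 7) = -45/(-17) = -45*(-1/17) = 45/17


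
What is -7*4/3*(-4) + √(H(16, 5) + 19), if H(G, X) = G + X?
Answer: 112/3 + 2*√10 ≈ 43.658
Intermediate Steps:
-7*4/3*(-4) + √(H(16, 5) + 19) = -7*4/3*(-4) + √((16 + 5) + 19) = -7*(⅓)*4*(-4) + √(21 + 19) = -28*(-4)/3 + √40 = -7*(-16/3) + 2*√10 = 112/3 + 2*√10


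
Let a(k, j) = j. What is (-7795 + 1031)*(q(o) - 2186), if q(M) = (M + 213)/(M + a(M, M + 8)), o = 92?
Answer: 709217237/48 ≈ 1.4775e+7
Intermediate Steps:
q(M) = (213 + M)/(8 + 2*M) (q(M) = (M + 213)/(M + (M + 8)) = (213 + M)/(M + (8 + M)) = (213 + M)/(8 + 2*M))
(-7795 + 1031)*(q(o) - 2186) = (-7795 + 1031)*((213 + 92)/(2*(4 + 92)) - 2186) = -6764*((1/2)*305/96 - 2186) = -6764*((1/2)*(1/96)*305 - 2186) = -6764*(305/192 - 2186) = -6764*(-419407/192) = 709217237/48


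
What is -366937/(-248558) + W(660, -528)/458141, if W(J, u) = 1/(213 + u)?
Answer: 52954298248297/35870502363570 ≈ 1.4763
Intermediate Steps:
-366937/(-248558) + W(660, -528)/458141 = -366937/(-248558) + 1/((213 - 528)*458141) = -366937*(-1/248558) + (1/458141)/(-315) = 366937/248558 - 1/315*1/458141 = 366937/248558 - 1/144314415 = 52954298248297/35870502363570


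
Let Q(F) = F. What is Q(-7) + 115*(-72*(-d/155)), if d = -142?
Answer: -235369/31 ≈ -7592.5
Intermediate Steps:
Q(-7) + 115*(-72*(-d/155)) = -7 + 115*(-72/((-155/(-142)))) = -7 + 115*(-72/((-155*(-1/142)))) = -7 + 115*(-72/155/142) = -7 + 115*(-72*142/155) = -7 + 115*(-10224/155) = -7 - 235152/31 = -235369/31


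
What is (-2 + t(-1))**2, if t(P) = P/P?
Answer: 1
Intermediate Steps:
t(P) = 1
(-2 + t(-1))**2 = (-2 + 1)**2 = (-1)**2 = 1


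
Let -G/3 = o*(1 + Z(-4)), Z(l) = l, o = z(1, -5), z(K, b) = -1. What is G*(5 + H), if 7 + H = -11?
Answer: 117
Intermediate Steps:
H = -18 (H = -7 - 11 = -18)
o = -1
G = -9 (G = -(-3)*(1 - 4) = -(-3)*(-3) = -3*3 = -9)
G*(5 + H) = -9*(5 - 18) = -9*(-13) = 117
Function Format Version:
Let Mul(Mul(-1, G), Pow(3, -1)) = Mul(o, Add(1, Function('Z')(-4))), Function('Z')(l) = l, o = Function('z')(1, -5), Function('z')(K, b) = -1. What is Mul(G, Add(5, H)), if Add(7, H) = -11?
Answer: 117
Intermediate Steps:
H = -18 (H = Add(-7, -11) = -18)
o = -1
G = -9 (G = Mul(-3, Mul(-1, Add(1, -4))) = Mul(-3, Mul(-1, -3)) = Mul(-3, 3) = -9)
Mul(G, Add(5, H)) = Mul(-9, Add(5, -18)) = Mul(-9, -13) = 117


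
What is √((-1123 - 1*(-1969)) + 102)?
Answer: 2*√237 ≈ 30.790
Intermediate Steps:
√((-1123 - 1*(-1969)) + 102) = √((-1123 + 1969) + 102) = √(846 + 102) = √948 = 2*√237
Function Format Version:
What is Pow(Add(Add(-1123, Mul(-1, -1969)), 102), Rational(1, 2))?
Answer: Mul(2, Pow(237, Rational(1, 2))) ≈ 30.790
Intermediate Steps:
Pow(Add(Add(-1123, Mul(-1, -1969)), 102), Rational(1, 2)) = Pow(Add(Add(-1123, 1969), 102), Rational(1, 2)) = Pow(Add(846, 102), Rational(1, 2)) = Pow(948, Rational(1, 2)) = Mul(2, Pow(237, Rational(1, 2)))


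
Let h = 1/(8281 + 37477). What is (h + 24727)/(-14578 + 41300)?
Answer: 1131458067/1222745276 ≈ 0.92534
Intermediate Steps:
h = 1/45758 ≈ 2.1854e-5
(h + 24727)/(-14578 + 41300) = (1/45758 + 24727)/(-14578 + 41300) = (1131458067/45758)/26722 = (1131458067/45758)*(1/26722) = 1131458067/1222745276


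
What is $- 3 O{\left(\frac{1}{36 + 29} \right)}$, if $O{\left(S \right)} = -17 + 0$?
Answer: $51$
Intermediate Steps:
$O{\left(S \right)} = -17$
$- 3 O{\left(\frac{1}{36 + 29} \right)} = \left(-3\right) \left(-17\right) = 51$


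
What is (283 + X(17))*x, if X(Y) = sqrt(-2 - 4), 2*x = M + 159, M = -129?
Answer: 4245 + 15*I*sqrt(6) ≈ 4245.0 + 36.742*I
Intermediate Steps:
x = 15 (x = (-129 + 159)/2 = (1/2)*30 = 15)
X(Y) = I*sqrt(6) (X(Y) = sqrt(-6) = I*sqrt(6))
(283 + X(17))*x = (283 + I*sqrt(6))*15 = 4245 + 15*I*sqrt(6)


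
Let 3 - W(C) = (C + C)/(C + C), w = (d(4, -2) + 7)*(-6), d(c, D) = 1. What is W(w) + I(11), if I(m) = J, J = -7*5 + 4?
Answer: -29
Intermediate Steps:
J = -31 (J = -35 + 4 = -31)
w = -48 (w = (1 + 7)*(-6) = 8*(-6) = -48)
W(C) = 2 (W(C) = 3 - (C + C)/(C + C) = 3 - 2*C/(2*C) = 3 - 2*C*1/(2*C) = 3 - 1*1 = 3 - 1 = 2)
I(m) = -31
W(w) + I(11) = 2 - 31 = -29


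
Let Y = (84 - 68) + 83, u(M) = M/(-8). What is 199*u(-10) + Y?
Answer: 1391/4 ≈ 347.75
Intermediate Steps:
u(M) = -M/8 (u(M) = M*(-⅛) = -M/8)
Y = 99 (Y = 16 + 83 = 99)
199*u(-10) + Y = 199*(-⅛*(-10)) + 99 = 199*(5/4) + 99 = 995/4 + 99 = 1391/4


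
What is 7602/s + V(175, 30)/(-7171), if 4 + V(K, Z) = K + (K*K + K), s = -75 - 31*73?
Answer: -9066010/1197557 ≈ -7.5704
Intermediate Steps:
s = -2338 (s = -75 - 2263 = -2338)
V(K, Z) = -4 + K² + 2*K (V(K, Z) = -4 + (K + (K*K + K)) = -4 + (K + (K² + K)) = -4 + (K + (K + K²)) = -4 + (K² + 2*K) = -4 + K² + 2*K)
7602/s + V(175, 30)/(-7171) = 7602/(-2338) + (-4 + 175² + 2*175)/(-7171) = 7602*(-1/2338) + (-4 + 30625 + 350)*(-1/7171) = -543/167 + 30971*(-1/7171) = -543/167 - 30971/7171 = -9066010/1197557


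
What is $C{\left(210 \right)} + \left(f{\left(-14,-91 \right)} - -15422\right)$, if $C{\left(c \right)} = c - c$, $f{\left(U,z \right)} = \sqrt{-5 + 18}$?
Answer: $15422 + \sqrt{13} \approx 15426.0$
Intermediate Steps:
$f{\left(U,z \right)} = \sqrt{13}$
$C{\left(c \right)} = 0$
$C{\left(210 \right)} + \left(f{\left(-14,-91 \right)} - -15422\right) = 0 + \left(\sqrt{13} - -15422\right) = 0 + \left(\sqrt{13} + 15422\right) = 0 + \left(15422 + \sqrt{13}\right) = 15422 + \sqrt{13}$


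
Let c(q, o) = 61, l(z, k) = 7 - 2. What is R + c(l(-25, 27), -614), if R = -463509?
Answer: -463448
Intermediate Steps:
l(z, k) = 5
R + c(l(-25, 27), -614) = -463509 + 61 = -463448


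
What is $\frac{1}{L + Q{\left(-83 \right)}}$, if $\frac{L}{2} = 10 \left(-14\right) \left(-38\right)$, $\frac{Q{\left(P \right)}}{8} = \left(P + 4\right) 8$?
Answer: $\frac{1}{5584} \approx 0.00017908$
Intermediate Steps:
$Q{\left(P \right)} = 256 + 64 P$ ($Q{\left(P \right)} = 8 \left(P + 4\right) 8 = 8 \left(4 + P\right) 8 = 8 \left(32 + 8 P\right) = 256 + 64 P$)
$L = 10640$ ($L = 2 \cdot 10 \left(-14\right) \left(-38\right) = 2 \left(\left(-140\right) \left(-38\right)\right) = 2 \cdot 5320 = 10640$)
$\frac{1}{L + Q{\left(-83 \right)}} = \frac{1}{10640 + \left(256 + 64 \left(-83\right)\right)} = \frac{1}{10640 + \left(256 - 5312\right)} = \frac{1}{10640 - 5056} = \frac{1}{5584}$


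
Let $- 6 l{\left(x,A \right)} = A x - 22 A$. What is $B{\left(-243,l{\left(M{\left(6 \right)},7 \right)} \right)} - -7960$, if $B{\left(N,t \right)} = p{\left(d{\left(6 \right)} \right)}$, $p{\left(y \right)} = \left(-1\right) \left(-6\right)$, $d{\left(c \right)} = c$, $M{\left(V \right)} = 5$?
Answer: $7966$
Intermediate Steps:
$l{\left(x,A \right)} = \frac{11 A}{3} - \frac{A x}{6}$ ($l{\left(x,A \right)} = - \frac{A x - 22 A}{6} = - \frac{- 22 A + A x}{6} = \frac{11 A}{3} - \frac{A x}{6}$)
$p{\left(y \right)} = 6$
$B{\left(N,t \right)} = 6$
$B{\left(-243,l{\left(M{\left(6 \right)},7 \right)} \right)} - -7960 = 6 - -7960 = 6 + 7960 = 7966$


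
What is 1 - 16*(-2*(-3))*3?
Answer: -287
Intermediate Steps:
1 - 16*(-2*(-3))*3 = 1 - 96*3 = 1 - 16*18 = 1 - 288 = -287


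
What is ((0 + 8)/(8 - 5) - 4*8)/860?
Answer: -22/645 ≈ -0.034109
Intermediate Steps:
((0 + 8)/(8 - 5) - 4*8)/860 = (8/3 - 32)*(1/860) = -88/3*1/860 = -22/645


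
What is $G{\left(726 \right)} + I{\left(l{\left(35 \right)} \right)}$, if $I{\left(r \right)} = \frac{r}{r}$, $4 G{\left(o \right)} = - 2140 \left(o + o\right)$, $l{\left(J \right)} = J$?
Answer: $-776819$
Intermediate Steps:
$G{\left(o \right)} = - 1070 o$ ($G{\left(o \right)} = \frac{\left(-2140\right) \left(o + o\right)}{4} = \frac{\left(-2140\right) 2 o}{4} = \frac{\left(-4280\right) o}{4} = - 1070 o$)
$I{\left(r \right)} = 1$
$G{\left(726 \right)} + I{\left(l{\left(35 \right)} \right)} = \left(-1070\right) 726 + 1 = -776820 + 1 = -776819$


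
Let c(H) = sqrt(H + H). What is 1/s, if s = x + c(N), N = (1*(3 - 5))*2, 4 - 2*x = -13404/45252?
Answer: 122187942/717526513 - 113763528*I*sqrt(2)/717526513 ≈ 0.17029 - 0.22422*I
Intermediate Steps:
x = 16201/7542 (x = 2 - (-6702)/45252 = 2 - 1/2*(-1117/3771) = 2 + 1117/7542 = 16201/7542 ≈ 2.1481)
N = -4 (N = (1*(-2))*2 = -2*2 = -4)
c(H) = sqrt(2)*sqrt(H) (c(H) = sqrt(2*H) = sqrt(2)*sqrt(H))
s = 16201/7542 + 2*I*sqrt(2) (s = 16201/7542 + sqrt(2)*sqrt(-4) = 16201/7542 + sqrt(2)*(2*I) = 16201/7542 + 2*I*sqrt(2) ≈ 2.1481 + 2.8284*I)
1/s = 1/(16201/7542 + 2*I*sqrt(2))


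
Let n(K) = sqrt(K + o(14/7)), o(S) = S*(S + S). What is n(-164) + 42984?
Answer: 42984 + 2*I*sqrt(39) ≈ 42984.0 + 12.49*I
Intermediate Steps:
o(S) = 2*S**2 (o(S) = S*(2*S) = 2*S**2)
n(K) = sqrt(8 + K) (n(K) = sqrt(K + 2*(14/7)**2) = sqrt(K + 2*(14*(1/7))**2) = sqrt(K + 2*2**2) = sqrt(K + 2*4) = sqrt(K + 8) = sqrt(8 + K))
n(-164) + 42984 = sqrt(8 - 164) + 42984 = sqrt(-156) + 42984 = 2*I*sqrt(39) + 42984 = 42984 + 2*I*sqrt(39)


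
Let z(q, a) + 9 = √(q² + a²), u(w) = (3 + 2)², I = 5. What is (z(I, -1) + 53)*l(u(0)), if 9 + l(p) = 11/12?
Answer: -1067/3 - 97*√26/12 ≈ -396.88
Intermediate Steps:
u(w) = 25 (u(w) = 5² = 25)
l(p) = -97/12 (l(p) = -9 + 11/12 = -97/12)
z(q, a) = -9 + √(a² + q²) (z(q, a) = -9 + √(q² + a²) = -9 + √(a² + q²))
(z(I, -1) + 53)*l(u(0)) = ((-9 + √((-1)² + 5²)) + 53)*(-97/12) = ((-9 + √(1 + 25)) + 53)*(-97/12) = ((-9 + √26) + 53)*(-97/12) = (44 + √26)*(-97/12) = -1067/3 - 97*√26/12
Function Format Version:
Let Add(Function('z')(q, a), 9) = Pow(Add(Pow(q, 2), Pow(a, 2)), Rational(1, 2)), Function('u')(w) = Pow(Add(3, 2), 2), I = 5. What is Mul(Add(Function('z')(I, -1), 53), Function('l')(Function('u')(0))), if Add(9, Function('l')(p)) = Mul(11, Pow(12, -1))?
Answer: Add(Rational(-1067, 3), Mul(Rational(-97, 12), Pow(26, Rational(1, 2)))) ≈ -396.88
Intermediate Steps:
Function('u')(w) = 25 (Function('u')(w) = Pow(5, 2) = 25)
Function('l')(p) = Rational(-97, 12) (Function('l')(p) = Add(-9, Mul(11, Pow(12, -1))) = Add(-9, Mul(11, Rational(1, 12))) = Add(-9, Rational(11, 12)) = Rational(-97, 12))
Function('z')(q, a) = Add(-9, Pow(Add(Pow(a, 2), Pow(q, 2)), Rational(1, 2))) (Function('z')(q, a) = Add(-9, Pow(Add(Pow(q, 2), Pow(a, 2)), Rational(1, 2))) = Add(-9, Pow(Add(Pow(a, 2), Pow(q, 2)), Rational(1, 2))))
Mul(Add(Function('z')(I, -1), 53), Function('l')(Function('u')(0))) = Mul(Add(Add(-9, Pow(Add(Pow(-1, 2), Pow(5, 2)), Rational(1, 2))), 53), Rational(-97, 12)) = Mul(Add(Add(-9, Pow(Add(1, 25), Rational(1, 2))), 53), Rational(-97, 12)) = Mul(Add(Add(-9, Pow(26, Rational(1, 2))), 53), Rational(-97, 12)) = Mul(Add(44, Pow(26, Rational(1, 2))), Rational(-97, 12)) = Add(Rational(-1067, 3), Mul(Rational(-97, 12), Pow(26, Rational(1, 2))))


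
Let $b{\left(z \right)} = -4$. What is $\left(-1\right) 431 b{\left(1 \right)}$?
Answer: $1724$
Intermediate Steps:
$\left(-1\right) 431 b{\left(1 \right)} = \left(-1\right) 431 \left(-4\right) = \left(-431\right) \left(-4\right) = 1724$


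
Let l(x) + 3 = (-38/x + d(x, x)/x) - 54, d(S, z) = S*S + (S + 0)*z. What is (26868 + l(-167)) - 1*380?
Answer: 4358237/167 ≈ 26097.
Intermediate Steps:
d(S, z) = S**2 + S*z
l(x) = -57 - 38/x + 2*x (l(x) = -3 + ((-38/x + (x*(x + x))/x) - 54) = -3 + ((-38/x + (x*(2*x))/x) - 54) = -3 + ((-38/x + (2*x**2)/x) - 54) = -3 + ((-38/x + 2*x) - 54) = -3 + (-54 - 38/x + 2*x) = -57 - 38/x + 2*x)
(26868 + l(-167)) - 1*380 = (26868 + (-57 - 38/(-167) + 2*(-167))) - 1*380 = (26868 + (-57 - 38*(-1/167) - 334)) - 380 = (26868 + (-57 + 38/167 - 334)) - 380 = (26868 - 65259/167) - 380 = 4421697/167 - 380 = 4358237/167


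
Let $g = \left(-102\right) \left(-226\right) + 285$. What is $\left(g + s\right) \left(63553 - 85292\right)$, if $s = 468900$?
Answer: $-10700740143$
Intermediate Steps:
$g = 23337$ ($g = 23052 + 285 = 23337$)
$\left(g + s\right) \left(63553 - 85292\right) = \left(23337 + 468900\right) \left(63553 - 85292\right) = 492237 \left(-21739\right) = -10700740143$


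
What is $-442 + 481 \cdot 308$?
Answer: $147706$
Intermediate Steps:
$-442 + 481 \cdot 308 = -442 + 148148 = 147706$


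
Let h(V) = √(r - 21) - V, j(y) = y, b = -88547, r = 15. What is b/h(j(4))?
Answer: 177094/11 + 88547*I*√6/22 ≈ 16099.0 + 9858.9*I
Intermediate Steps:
h(V) = -V + I*√6 (h(V) = √(15 - 21) - V = √(-6) - V = I*√6 - V = -V + I*√6)
b/h(j(4)) = -88547/(-1*4 + I*√6) = -88547/(-4 + I*√6)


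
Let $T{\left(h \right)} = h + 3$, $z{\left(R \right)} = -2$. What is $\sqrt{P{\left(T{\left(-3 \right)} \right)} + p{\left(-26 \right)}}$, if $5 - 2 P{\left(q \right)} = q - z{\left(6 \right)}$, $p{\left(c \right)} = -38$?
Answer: $\frac{i \sqrt{146}}{2} \approx 6.0415 i$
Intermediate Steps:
$T{\left(h \right)} = 3 + h$
$P{\left(q \right)} = \frac{3}{2} - \frac{q}{2}$ ($P{\left(q \right)} = \frac{5}{2} - \frac{q - -2}{2} = \frac{5}{2} - \frac{q + 2}{2} = \frac{5}{2} - \frac{2 + q}{2} = \frac{5}{2} - \left(1 + \frac{q}{2}\right) = \frac{3}{2} - \frac{q}{2}$)
$\sqrt{P{\left(T{\left(-3 \right)} \right)} + p{\left(-26 \right)}} = \sqrt{\left(\frac{3}{2} - \frac{3 - 3}{2}\right) - 38} = \sqrt{\left(\frac{3}{2} - 0\right) - 38} = \sqrt{\left(\frac{3}{2} + 0\right) - 38} = \sqrt{\frac{3}{2} - 38} = \sqrt{- \frac{73}{2}} = \frac{i \sqrt{146}}{2}$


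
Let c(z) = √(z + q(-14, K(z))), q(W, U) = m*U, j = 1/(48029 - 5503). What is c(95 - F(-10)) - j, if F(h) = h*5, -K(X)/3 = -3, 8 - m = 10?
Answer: -1/42526 + √127 ≈ 11.269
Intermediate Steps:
m = -2 (m = 8 - 1*10 = 8 - 10 = -2)
K(X) = 9 (K(X) = -3*(-3) = 9)
F(h) = 5*h
j = 1/42526 ≈ 2.3515e-5
q(W, U) = -2*U
c(z) = √(-18 + z) (c(z) = √(z - 2*9) = √(z - 18) = √(-18 + z))
c(95 - F(-10)) - j = √(-18 + (95 - 5*(-10))) - 1*1/42526 = √(-18 + (95 - 1*(-50))) - 1/42526 = √(-18 + (95 + 50)) - 1/42526 = √(-18 + 145) - 1/42526 = √127 - 1/42526 = -1/42526 + √127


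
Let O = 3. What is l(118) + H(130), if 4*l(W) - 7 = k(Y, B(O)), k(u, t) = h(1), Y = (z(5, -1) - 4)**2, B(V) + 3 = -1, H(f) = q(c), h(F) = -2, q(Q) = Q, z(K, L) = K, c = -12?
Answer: -43/4 ≈ -10.750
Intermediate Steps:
H(f) = -12
B(V) = -4 (B(V) = -3 - 1 = -4)
Y = 1 (Y = (5 - 4)**2 = 1**2 = 1)
k(u, t) = -2
l(W) = 5/4 (l(W) = 7/4 + (1/4)*(-2) = 7/4 - 1/2 = 5/4)
l(118) + H(130) = 5/4 - 12 = -43/4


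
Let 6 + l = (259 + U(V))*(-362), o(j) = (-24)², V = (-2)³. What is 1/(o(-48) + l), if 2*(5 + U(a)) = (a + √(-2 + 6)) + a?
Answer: -1/88844 ≈ -1.1256e-5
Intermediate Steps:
V = -8
o(j) = 576
U(a) = -4 + a (U(a) = -5 + ((a + √(-2 + 6)) + a)/2 = -5 + ((a + √4) + a)/2 = -5 + ((a + 2) + a)/2 = -5 + ((2 + a) + a)/2 = -5 + (2 + 2*a)/2 = -5 + (1 + a) = -4 + a)
l = -89420 (l = -6 + (259 + (-4 - 8))*(-362) = -6 + (259 - 12)*(-362) = -6 + 247*(-362) = -6 - 89414 = -89420)
1/(o(-48) + l) = 1/(576 - 89420) = 1/(-88844) = -1/88844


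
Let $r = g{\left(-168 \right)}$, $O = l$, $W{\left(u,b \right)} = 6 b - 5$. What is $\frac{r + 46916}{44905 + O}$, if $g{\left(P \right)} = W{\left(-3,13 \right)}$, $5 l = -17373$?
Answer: $\frac{234945}{207152} \approx 1.1342$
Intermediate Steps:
$l = - \frac{17373}{5}$ ($l = \frac{1}{5} \left(-17373\right) = - \frac{17373}{5} \approx -3474.6$)
$W{\left(u,b \right)} = -5 + 6 b$
$O = - \frac{17373}{5} \approx -3474.6$
$g{\left(P \right)} = 73$ ($g{\left(P \right)} = -5 + 6 \cdot 13 = -5 + 78 = 73$)
$r = 73$
$\frac{r + 46916}{44905 + O} = \frac{73 + 46916}{44905 - \frac{17373}{5}} = \frac{46989}{\frac{207152}{5}} = 46989 \cdot \frac{5}{207152} = \frac{234945}{207152}$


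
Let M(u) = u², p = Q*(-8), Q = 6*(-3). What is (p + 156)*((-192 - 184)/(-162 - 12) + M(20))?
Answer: 3498800/29 ≈ 1.2065e+5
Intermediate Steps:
Q = -18
p = 144 (p = -18*(-8) = 144)
(p + 156)*((-192 - 184)/(-162 - 12) + M(20)) = (144 + 156)*((-192 - 184)/(-162 - 12) + 20²) = 300*(-376/(-174) + 400) = 300*(-376*(-1/174) + 400) = 300*(188/87 + 400) = 300*(34988/87) = 3498800/29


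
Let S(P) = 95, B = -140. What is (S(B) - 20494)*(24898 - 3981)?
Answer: -426685883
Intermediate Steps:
(S(B) - 20494)*(24898 - 3981) = (95 - 20494)*(24898 - 3981) = -20399*20917 = -426685883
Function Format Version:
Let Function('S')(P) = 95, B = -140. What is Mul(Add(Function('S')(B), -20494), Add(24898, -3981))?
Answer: -426685883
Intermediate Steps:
Mul(Add(Function('S')(B), -20494), Add(24898, -3981)) = Mul(Add(95, -20494), Add(24898, -3981)) = Mul(-20399, 20917) = -426685883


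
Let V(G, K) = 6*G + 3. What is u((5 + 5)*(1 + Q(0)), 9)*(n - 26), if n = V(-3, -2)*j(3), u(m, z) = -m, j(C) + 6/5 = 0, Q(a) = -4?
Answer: -240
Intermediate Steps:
V(G, K) = 3 + 6*G
j(C) = -6/5 (j(C) = -6/5 + 0 = -6/5)
n = 18 (n = (3 + 6*(-3))*(-6/5) = (3 - 18)*(-6/5) = -15*(-6/5) = 18)
u((5 + 5)*(1 + Q(0)), 9)*(n - 26) = (-(5 + 5)*(1 - 4))*(18 - 26) = -10*(-3)*(-8) = -1*(-30)*(-8) = 30*(-8) = -240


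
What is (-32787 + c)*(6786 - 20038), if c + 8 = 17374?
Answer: 204359092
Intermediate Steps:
c = 17366 (c = -8 + 17374 = 17366)
(-32787 + c)*(6786 - 20038) = (-32787 + 17366)*(6786 - 20038) = -15421*(-13252) = 204359092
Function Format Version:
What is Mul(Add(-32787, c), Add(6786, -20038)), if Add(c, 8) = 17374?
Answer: 204359092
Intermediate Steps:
c = 17366 (c = Add(-8, 17374) = 17366)
Mul(Add(-32787, c), Add(6786, -20038)) = Mul(Add(-32787, 17366), Add(6786, -20038)) = Mul(-15421, -13252) = 204359092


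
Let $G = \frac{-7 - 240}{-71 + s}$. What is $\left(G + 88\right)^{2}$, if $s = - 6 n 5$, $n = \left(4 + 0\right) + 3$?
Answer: $\frac{623750625}{78961} \approx 7899.5$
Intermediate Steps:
$n = 7$ ($n = 4 + 3 = 7$)
$s = -210$ ($s = \left(-6\right) 7 \cdot 5 = \left(-42\right) 5 = -210$)
$G = \frac{247}{281}$ ($G = \frac{-7 - 240}{-71 - 210} = - \frac{247}{-281} = \left(-247\right) \left(- \frac{1}{281}\right) = \frac{247}{281} \approx 0.879$)
$\left(G + 88\right)^{2} = \left(\frac{247}{281} + 88\right)^{2} = \left(\frac{24975}{281}\right)^{2} = \frac{623750625}{78961}$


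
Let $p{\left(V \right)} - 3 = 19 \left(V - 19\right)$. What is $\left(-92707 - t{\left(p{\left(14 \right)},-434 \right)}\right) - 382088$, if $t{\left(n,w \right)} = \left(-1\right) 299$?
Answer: $-474496$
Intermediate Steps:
$p{\left(V \right)} = -358 + 19 V$ ($p{\left(V \right)} = 3 + 19 \left(V - 19\right) = 3 + 19 \left(-19 + V\right) = 3 + \left(-361 + 19 V\right) = -358 + 19 V$)
$t{\left(n,w \right)} = -299$
$\left(-92707 - t{\left(p{\left(14 \right)},-434 \right)}\right) - 382088 = \left(-92707 - -299\right) - 382088 = \left(-92707 + 299\right) - 382088 = -92408 - 382088 = -474496$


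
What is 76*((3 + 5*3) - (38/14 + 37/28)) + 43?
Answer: 7730/7 ≈ 1104.3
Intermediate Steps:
76*((3 + 5*3) - (38/14 + 37/28)) + 43 = 76*((3 + 15) - (38*(1/14) + 37*(1/28))) + 43 = 76*(18 - (19/7 + 37/28)) + 43 = 76*(18 - 1*113/28) + 43 = 76*(18 - 113/28) + 43 = 76*(391/28) + 43 = 7429/7 + 43 = 7730/7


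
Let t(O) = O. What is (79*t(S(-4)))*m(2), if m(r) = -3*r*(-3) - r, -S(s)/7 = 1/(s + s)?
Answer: 1106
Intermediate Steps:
S(s) = -7/(2*s) (S(s) = -7/(s + s) = -7*1/(2*s) = -7/(2*s))
m(r) = 8*r (m(r) = 9*r - r = 8*r)
(79*t(S(-4)))*m(2) = (79*(-7/2/(-4)))*(8*2) = (79*(-7/2*(-¼)))*16 = (79*(7/8))*16 = (553/8)*16 = 1106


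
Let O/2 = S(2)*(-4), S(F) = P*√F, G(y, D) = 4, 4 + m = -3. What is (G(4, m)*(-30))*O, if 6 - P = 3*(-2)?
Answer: 11520*√2 ≈ 16292.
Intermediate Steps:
P = 12 (P = 6 - 3*(-2) = 6 - 1*(-6) = 6 + 6 = 12)
m = -7 (m = -4 - 3 = -7)
S(F) = 12*√F
O = -96*√2 (O = 2*((12*√2)*(-4)) = 2*(-48*√2) = -96*√2 ≈ -135.76)
(G(4, m)*(-30))*O = (4*(-30))*(-96*√2) = -(-11520)*√2 = 11520*√2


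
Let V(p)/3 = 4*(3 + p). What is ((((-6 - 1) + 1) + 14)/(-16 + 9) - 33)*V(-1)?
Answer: -5736/7 ≈ -819.43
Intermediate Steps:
V(p) = 36 + 12*p (V(p) = 3*(4*(3 + p)) = 3*(12 + 4*p) = 36 + 12*p)
((((-6 - 1) + 1) + 14)/(-16 + 9) - 33)*V(-1) = ((((-6 - 1) + 1) + 14)/(-16 + 9) - 33)*(36 + 12*(-1)) = (((-7 + 1) + 14)/(-7) - 33)*(36 - 12) = ((-6 + 14)*(-⅐) - 33)*24 = (8*(-⅐) - 33)*24 = (-8/7 - 33)*24 = -239/7*24 = -5736/7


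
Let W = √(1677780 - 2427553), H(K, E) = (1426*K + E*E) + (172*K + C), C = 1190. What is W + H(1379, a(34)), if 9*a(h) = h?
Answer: 178592548/81 + I*√749773 ≈ 2.2048e+6 + 865.89*I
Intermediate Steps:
a(h) = h/9
H(K, E) = 1190 + E² + 1598*K (H(K, E) = (1426*K + E*E) + (172*K + 1190) = (1426*K + E²) + (1190 + 172*K) = (E² + 1426*K) + (1190 + 172*K) = 1190 + E² + 1598*K)
W = I*√749773 (W = √(-749773) = I*√749773 ≈ 865.89*I)
W + H(1379, a(34)) = I*√749773 + (1190 + ((⅑)*34)² + 1598*1379) = I*√749773 + (1190 + (34/9)² + 2203642) = I*√749773 + (1190 + 1156/81 + 2203642) = I*√749773 + 178592548/81 = 178592548/81 + I*√749773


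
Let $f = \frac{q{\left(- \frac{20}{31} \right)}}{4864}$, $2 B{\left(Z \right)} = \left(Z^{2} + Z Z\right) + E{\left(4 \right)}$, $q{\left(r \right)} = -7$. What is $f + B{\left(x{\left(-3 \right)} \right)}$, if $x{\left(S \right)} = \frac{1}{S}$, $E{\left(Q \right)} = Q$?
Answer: $\frac{92353}{43776} \approx 2.1097$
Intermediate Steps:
$B{\left(Z \right)} = 2 + Z^{2}$ ($B{\left(Z \right)} = \frac{\left(Z^{2} + Z Z\right) + 4}{2} = \frac{\left(Z^{2} + Z^{2}\right) + 4}{2} = \frac{2 Z^{2} + 4}{2} = \frac{4 + 2 Z^{2}}{2} = 2 + Z^{2}$)
$f = - \frac{7}{4864} \approx -0.0014391$
$f + B{\left(x{\left(-3 \right)} \right)} = - \frac{7}{4864} + \left(2 + \left(\frac{1}{-3}\right)^{2}\right) = - \frac{7}{4864} + \left(2 + \left(- \frac{1}{3}\right)^{2}\right) = - \frac{7}{4864} + \left(2 + \frac{1}{9}\right) = - \frac{7}{4864} + \frac{19}{9} = \frac{92353}{43776}$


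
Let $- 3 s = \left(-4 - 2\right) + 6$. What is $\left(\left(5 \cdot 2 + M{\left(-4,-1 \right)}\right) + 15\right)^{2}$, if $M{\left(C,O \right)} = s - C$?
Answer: $841$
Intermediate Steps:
$s = 0$ ($s = - \frac{\left(-4 - 2\right) + 6}{3} = - \frac{-6 + 6}{3} = \left(- \frac{1}{3}\right) 0 = 0$)
$M{\left(C,O \right)} = - C$ ($M{\left(C,O \right)} = 0 - C = - C$)
$\left(\left(5 \cdot 2 + M{\left(-4,-1 \right)}\right) + 15\right)^{2} = \left(\left(5 \cdot 2 - -4\right) + 15\right)^{2} = \left(\left(10 + 4\right) + 15\right)^{2} = \left(14 + 15\right)^{2} = 29^{2} = 841$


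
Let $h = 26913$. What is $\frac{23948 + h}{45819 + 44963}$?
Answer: $\frac{50861}{90782} \approx 0.56025$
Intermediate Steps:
$\frac{23948 + h}{45819 + 44963} = \frac{23948 + 26913}{45819 + 44963} = \frac{50861}{90782}$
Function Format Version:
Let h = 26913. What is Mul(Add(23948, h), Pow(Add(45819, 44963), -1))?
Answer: Rational(50861, 90782) ≈ 0.56025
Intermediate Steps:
Mul(Add(23948, h), Pow(Add(45819, 44963), -1)) = Mul(Add(23948, 26913), Pow(Add(45819, 44963), -1)) = Mul(50861, Pow(90782, -1)) = Mul(50861, Rational(1, 90782)) = Rational(50861, 90782)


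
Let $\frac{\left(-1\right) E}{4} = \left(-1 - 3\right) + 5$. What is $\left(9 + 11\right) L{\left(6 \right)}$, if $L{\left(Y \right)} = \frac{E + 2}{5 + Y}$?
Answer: $- \frac{40}{11} \approx -3.6364$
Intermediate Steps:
$E = -4$ ($E = - 4 \left(\left(-1 - 3\right) + 5\right) = - 4 \left(-4 + 5\right) = \left(-4\right) 1 = -4$)
$L{\left(Y \right)} = - \frac{2}{5 + Y}$ ($L{\left(Y \right)} = \frac{-4 + 2}{5 + Y} = - \frac{2}{5 + Y}$)
$\left(9 + 11\right) L{\left(6 \right)} = \left(9 + 11\right) \left(- \frac{2}{5 + 6}\right) = 20 \left(- \frac{2}{11}\right) = - \frac{40}{11}$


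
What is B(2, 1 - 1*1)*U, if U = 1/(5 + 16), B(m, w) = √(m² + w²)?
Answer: 2/21 ≈ 0.095238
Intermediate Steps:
U = 1/21 ≈ 0.047619
B(2, 1 - 1*1)*U = √(2² + (1 - 1*1)²)*(1/21) = √(4 + (1 - 1)²)*(1/21) = √(4 + 0²)*(1/21) = √(4 + 0)*(1/21) = √4*(1/21) = 2*(1/21) = 2/21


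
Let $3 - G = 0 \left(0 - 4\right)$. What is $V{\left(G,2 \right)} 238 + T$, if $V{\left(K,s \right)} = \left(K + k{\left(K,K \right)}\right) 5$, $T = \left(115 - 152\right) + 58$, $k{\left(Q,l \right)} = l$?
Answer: $7161$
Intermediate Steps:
$G = 3$ ($G = 3 - 0 \left(0 - 4\right) = 3 - 0 \left(-4\right) = 3 - 0 = 3 + 0 = 3$)
$T = 21$ ($T = -37 + 58 = 21$)
$V{\left(K,s \right)} = 10 K$ ($V{\left(K,s \right)} = \left(K + K\right) 5 = 2 K 5 = 10 K$)
$V{\left(G,2 \right)} 238 + T = 10 \cdot 3 \cdot 238 + 21 = 30 \cdot 238 + 21 = 7140 + 21 = 7161$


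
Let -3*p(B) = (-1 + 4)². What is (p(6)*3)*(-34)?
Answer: 306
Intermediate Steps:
p(B) = -3 (p(B) = -(-1 + 4)²/3 = -⅓*3² = -⅓*9 = -3)
(p(6)*3)*(-34) = -3*3*(-34) = -9*(-34) = 306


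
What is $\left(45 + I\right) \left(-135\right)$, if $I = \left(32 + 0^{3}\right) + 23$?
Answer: $-13500$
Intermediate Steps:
$I = 55$ ($I = \left(32 + 0\right) + 23 = 32 + 23 = 55$)
$\left(45 + I\right) \left(-135\right) = \left(45 + 55\right) \left(-135\right) = 100 \left(-135\right) = -13500$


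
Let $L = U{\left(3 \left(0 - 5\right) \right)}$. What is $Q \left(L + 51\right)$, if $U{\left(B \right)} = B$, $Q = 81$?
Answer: $2916$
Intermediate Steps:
$L = -15$ ($L = 3 \left(0 - 5\right) = 3 \left(-5\right) = -15$)
$Q \left(L + 51\right) = 81 \left(-15 + 51\right) = 81 \cdot 36 = 2916$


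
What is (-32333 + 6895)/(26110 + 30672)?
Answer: -12719/28391 ≈ -0.44799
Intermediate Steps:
(-32333 + 6895)/(26110 + 30672) = -25438/56782 = -25438*1/56782 = -12719/28391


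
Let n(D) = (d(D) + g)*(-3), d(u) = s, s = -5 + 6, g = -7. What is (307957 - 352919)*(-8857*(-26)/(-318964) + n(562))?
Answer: -61947182335/79741 ≈ -7.7686e+5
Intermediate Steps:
s = 1
d(u) = 1
n(D) = 18 (n(D) = (1 - 7)*(-3) = -6*(-3) = 18)
(307957 - 352919)*(-8857*(-26)/(-318964) + n(562)) = (307957 - 352919)*(-8857*(-26)/(-318964) + 18) = -44962*(230282*(-1/318964) + 18) = -44962*(-115141/159482 + 18) = -44962*2755535/159482 = -61947182335/79741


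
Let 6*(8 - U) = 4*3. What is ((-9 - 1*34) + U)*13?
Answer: -481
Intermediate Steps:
U = 6 (U = 8 - 2*3/3 = 8 - 1/6*12 = 8 - 2 = 6)
((-9 - 1*34) + U)*13 = ((-9 - 1*34) + 6)*13 = ((-9 - 34) + 6)*13 = (-43 + 6)*13 = -37*13 = -481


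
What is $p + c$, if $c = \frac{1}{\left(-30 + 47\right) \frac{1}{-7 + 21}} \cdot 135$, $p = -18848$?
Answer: $- \frac{318526}{17} \approx -18737.0$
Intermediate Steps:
$c = \frac{1890}{17}$ ($c = \frac{1}{17 \cdot \frac{1}{14}} \cdot 135 = \frac{1}{\frac{17}{14}} \cdot 135 = \frac{14}{17} \cdot 135 = \frac{1890}{17} \approx 111.18$)
$p + c = -18848 + \frac{1890}{17} = - \frac{318526}{17}$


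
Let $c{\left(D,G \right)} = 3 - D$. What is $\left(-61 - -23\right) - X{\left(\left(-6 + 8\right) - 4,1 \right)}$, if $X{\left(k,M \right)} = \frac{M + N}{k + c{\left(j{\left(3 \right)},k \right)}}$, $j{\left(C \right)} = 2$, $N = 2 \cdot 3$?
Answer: $-31$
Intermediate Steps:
$N = 6$
$X{\left(k,M \right)} = \frac{6 + M}{1 + k}$ ($X{\left(k,M \right)} = \frac{M + 6}{k + \left(3 - 2\right)} = \frac{6 + M}{k + \left(3 - 2\right)} = \frac{6 + M}{k + 1} = \frac{6 + M}{1 + k}$)
$\left(-61 - -23\right) - X{\left(\left(-6 + 8\right) - 4,1 \right)} = \left(-61 - -23\right) - \frac{6 + 1}{1 + \left(\left(-6 + 8\right) - 4\right)} = \left(-61 + 23\right) - \frac{1}{1 + \left(2 - 4\right)} 7 = -38 - \frac{1}{1 - 2} \cdot 7 = -38 - \frac{1}{-1} \cdot 7 = -38 - \left(-1\right) 7 = -38 - -7 = -38 + 7 = -31$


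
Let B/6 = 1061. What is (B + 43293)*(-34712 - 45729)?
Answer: -3994619619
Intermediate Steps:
B = 6366 (B = 6*1061 = 6366)
(B + 43293)*(-34712 - 45729) = (6366 + 43293)*(-34712 - 45729) = 49659*(-80441) = -3994619619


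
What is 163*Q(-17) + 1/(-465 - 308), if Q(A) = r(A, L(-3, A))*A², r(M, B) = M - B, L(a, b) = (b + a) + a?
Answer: 218482265/773 ≈ 2.8264e+5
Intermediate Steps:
L(a, b) = b + 2*a (L(a, b) = (a + b) + a = b + 2*a)
Q(A) = 6*A² (Q(A) = (A - (A + 2*(-3)))*A² = (A - (A - 6))*A² = (A - (-6 + A))*A² = (A + (6 - A))*A² = 6*A²)
163*Q(-17) + 1/(-465 - 308) = 163*(6*(-17)²) + 1/(-465 - 308) = 163*(6*289) + 1/(-773) = 163*1734 - 1/773 = 282642 - 1/773 = 218482265/773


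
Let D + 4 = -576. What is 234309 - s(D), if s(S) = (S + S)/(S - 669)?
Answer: 292650781/1249 ≈ 2.3431e+5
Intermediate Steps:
D = -580 (D = -4 - 576 = -580)
s(S) = 2*S/(-669 + S) (s(S) = (2*S)/(-669 + S) = 2*S/(-669 + S))
234309 - s(D) = 234309 - 2*(-580)/(-669 - 580) = 234309 - 2*(-580)/(-1249) = 234309 - 2*(-580)*(-1)/1249 = 234309 - 1*1160/1249 = 234309 - 1160/1249 = 292650781/1249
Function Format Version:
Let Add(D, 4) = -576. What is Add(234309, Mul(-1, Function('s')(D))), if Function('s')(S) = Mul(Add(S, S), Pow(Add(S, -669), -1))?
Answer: Rational(292650781, 1249) ≈ 2.3431e+5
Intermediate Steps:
D = -580 (D = Add(-4, -576) = -580)
Function('s')(S) = Mul(2, S, Pow(Add(-669, S), -1)) (Function('s')(S) = Mul(Mul(2, S), Pow(Add(-669, S), -1)) = Mul(2, S, Pow(Add(-669, S), -1)))
Add(234309, Mul(-1, Function('s')(D))) = Add(234309, Mul(-1, Mul(2, -580, Pow(Add(-669, -580), -1)))) = Add(234309, Mul(-1, Mul(2, -580, Pow(-1249, -1)))) = Add(234309, Mul(-1, Mul(2, -580, Rational(-1, 1249)))) = Add(234309, Mul(-1, Rational(1160, 1249))) = Add(234309, Rational(-1160, 1249)) = Rational(292650781, 1249)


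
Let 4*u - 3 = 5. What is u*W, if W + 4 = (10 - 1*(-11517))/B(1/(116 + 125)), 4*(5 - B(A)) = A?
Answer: 22185504/4819 ≈ 4603.8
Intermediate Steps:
u = 2 (u = 3/4 + (1/4)*5 = 3/4 + 5/4 = 2)
B(A) = 5 - A/4
W = 11092752/4819 (W = -4 + (10 - 1*(-11517))/(5 - 1/(4*(116 + 125))) = -4 + (10 + 11517)/(5 - 1/4/241) = -4 + 11527/(5 - 1/4*1/241) = -4 + 11527/(5 - 1/964) = -4 + 11527/(4819/964) = -4 + 11527*(964/4819) = -4 + 11112028/4819 = 11092752/4819 ≈ 2301.9)
u*W = 2*(11092752/4819) = 22185504/4819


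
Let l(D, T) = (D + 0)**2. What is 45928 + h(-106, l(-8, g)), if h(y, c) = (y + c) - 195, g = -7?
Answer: 45691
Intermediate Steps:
l(D, T) = D**2
h(y, c) = -195 + c + y (h(y, c) = (c + y) - 195 = -195 + c + y)
45928 + h(-106, l(-8, g)) = 45928 + (-195 + (-8)**2 - 106) = 45928 + (-195 + 64 - 106) = 45928 - 237 = 45691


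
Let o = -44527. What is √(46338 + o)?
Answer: √1811 ≈ 42.556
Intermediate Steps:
√(46338 + o) = √(46338 - 44527) = √1811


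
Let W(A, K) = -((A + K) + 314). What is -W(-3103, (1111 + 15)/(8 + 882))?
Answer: -1240542/445 ≈ -2787.7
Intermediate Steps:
W(A, K) = -314 - A - K (W(A, K) = -(314 + A + K) = -314 - A - K)
-W(-3103, (1111 + 15)/(8 + 882)) = -(-314 - 1*(-3103) - (1111 + 15)/(8 + 882)) = -(-314 + 3103 - 1126/890) = -(-314 + 3103 - 1*563/445) = -(-314 + 3103 - 563/445) = -1*1240542/445 = -1240542/445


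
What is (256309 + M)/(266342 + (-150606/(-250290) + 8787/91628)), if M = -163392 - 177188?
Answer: -35789538076380/113114619714997 ≈ -0.31640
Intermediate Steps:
M = -340580
(256309 + M)/(266342 + (-150606/(-250290) + 8787/91628)) = (256309 - 340580)/(266342 + (-150606/(-250290) + 8787/91628)) = -84271/(266342 + (-150606*(-1/250290) + 8787*(1/91628))) = -84271/(266342 + (2789/4635 + 8787/91628)) = -84271/(266342 + 296278237/424695780) = -84271/113114619714997/424695780 = -84271*424695780/113114619714997 = -35789538076380/113114619714997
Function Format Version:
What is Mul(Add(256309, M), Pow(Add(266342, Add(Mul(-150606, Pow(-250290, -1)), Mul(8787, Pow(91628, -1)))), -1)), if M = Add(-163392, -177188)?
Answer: Rational(-35789538076380, 113114619714997) ≈ -0.31640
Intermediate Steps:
M = -340580
Mul(Add(256309, M), Pow(Add(266342, Add(Mul(-150606, Pow(-250290, -1)), Mul(8787, Pow(91628, -1)))), -1)) = Mul(Add(256309, -340580), Pow(Add(266342, Add(Mul(-150606, Pow(-250290, -1)), Mul(8787, Pow(91628, -1)))), -1)) = Mul(-84271, Pow(Add(266342, Add(Mul(-150606, Rational(-1, 250290)), Mul(8787, Rational(1, 91628)))), -1)) = Mul(-84271, Pow(Add(266342, Add(Rational(2789, 4635), Rational(8787, 91628))), -1)) = Mul(-84271, Pow(Add(266342, Rational(296278237, 424695780)), -1)) = Mul(-84271, Pow(Rational(113114619714997, 424695780), -1)) = Mul(-84271, Rational(424695780, 113114619714997)) = Rational(-35789538076380, 113114619714997)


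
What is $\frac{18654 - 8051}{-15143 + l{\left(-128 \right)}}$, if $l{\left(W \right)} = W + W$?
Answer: $- \frac{10603}{15399} \approx -0.68855$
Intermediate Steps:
$l{\left(W \right)} = 2 W$
$\frac{18654 - 8051}{-15143 + l{\left(-128 \right)}} = \frac{18654 - 8051}{-15143 + 2 \left(-128\right)} = \frac{10603}{-15143 - 256} = \frac{10603}{-15399} = 10603 \left(- \frac{1}{15399}\right) = - \frac{10603}{15399}$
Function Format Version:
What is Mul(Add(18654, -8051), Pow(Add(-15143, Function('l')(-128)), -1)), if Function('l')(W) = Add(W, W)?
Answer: Rational(-10603, 15399) ≈ -0.68855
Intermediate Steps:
Function('l')(W) = Mul(2, W)
Mul(Add(18654, -8051), Pow(Add(-15143, Function('l')(-128)), -1)) = Mul(Add(18654, -8051), Pow(Add(-15143, Mul(2, -128)), -1)) = Mul(10603, Pow(Add(-15143, -256), -1)) = Mul(10603, Pow(-15399, -1)) = Mul(10603, Rational(-1, 15399)) = Rational(-10603, 15399)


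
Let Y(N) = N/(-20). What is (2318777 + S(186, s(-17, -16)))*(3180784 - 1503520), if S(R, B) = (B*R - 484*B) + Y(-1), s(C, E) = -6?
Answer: 19461001090116/5 ≈ 3.8922e+12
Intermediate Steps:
Y(N) = -N/20 (Y(N) = N*(-1/20) = -N/20)
S(R, B) = 1/20 - 484*B + B*R (S(R, B) = (B*R - 484*B) - 1/20*(-1) = (-484*B + B*R) + 1/20 = 1/20 - 484*B + B*R)
(2318777 + S(186, s(-17, -16)))*(3180784 - 1503520) = (2318777 + (1/20 - 484*(-6) - 6*186))*(3180784 - 1503520) = (2318777 + (1/20 + 2904 - 1116))*1677264 = (2318777 + 35761/20)*1677264 = (46411301/20)*1677264 = 19461001090116/5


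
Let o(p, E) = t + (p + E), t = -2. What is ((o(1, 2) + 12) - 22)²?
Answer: 81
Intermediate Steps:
o(p, E) = -2 + E + p (o(p, E) = -2 + (p + E) = -2 + (E + p) = -2 + E + p)
((o(1, 2) + 12) - 22)² = (((-2 + 2 + 1) + 12) - 22)² = ((1 + 12) - 22)² = (13 - 22)² = (-9)² = 81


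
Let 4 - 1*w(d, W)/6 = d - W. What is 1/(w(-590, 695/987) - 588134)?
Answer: -329/192322140 ≈ -1.7107e-6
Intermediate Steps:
w(d, W) = 24 - 6*d + 6*W (w(d, W) = 24 - 6*(d - W) = 24 + (-6*d + 6*W) = 24 - 6*d + 6*W)
1/(w(-590, 695/987) - 588134) = 1/((24 - 6*(-590) + 6*(695/987)) - 588134) = 1/((24 + 3540 + 6*(695*(1/987))) - 588134) = 1/((24 + 3540 + 6*(695/987)) - 588134) = 1/((24 + 3540 + 1390/329) - 588134) = 1/(1173946/329 - 588134) = 1/(-192322140/329) = -329/192322140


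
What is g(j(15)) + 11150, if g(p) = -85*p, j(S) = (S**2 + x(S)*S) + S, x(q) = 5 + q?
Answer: -34750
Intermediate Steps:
j(S) = S + S**2 + S*(5 + S) (j(S) = (S**2 + (5 + S)*S) + S = (S**2 + S*(5 + S)) + S = S + S**2 + S*(5 + S))
g(j(15)) + 11150 = -170*15*(3 + 15) + 11150 = -170*15*18 + 11150 = -85*540 + 11150 = -45900 + 11150 = -34750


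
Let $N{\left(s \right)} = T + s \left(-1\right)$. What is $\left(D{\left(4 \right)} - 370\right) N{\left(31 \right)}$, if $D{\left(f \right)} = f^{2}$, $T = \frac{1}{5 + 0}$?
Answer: $\frac{54516}{5} \approx 10903.0$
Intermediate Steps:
$T = \frac{1}{5} \approx 0.2$
$N{\left(s \right)} = \frac{1}{5} - s$ ($N{\left(s \right)} = \frac{1}{5} + s \left(-1\right) = \frac{1}{5} - s$)
$\left(D{\left(4 \right)} - 370\right) N{\left(31 \right)} = \left(4^{2} - 370\right) \left(\frac{1}{5} - 31\right) = \left(16 - 370\right) \left(\frac{1}{5} - 31\right) = \left(-354\right) \left(- \frac{154}{5}\right) = \frac{54516}{5}$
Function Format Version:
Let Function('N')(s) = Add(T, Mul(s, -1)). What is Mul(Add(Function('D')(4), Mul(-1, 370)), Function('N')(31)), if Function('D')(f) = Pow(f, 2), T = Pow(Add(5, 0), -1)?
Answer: Rational(54516, 5) ≈ 10903.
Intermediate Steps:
T = Rational(1, 5) (T = Pow(5, -1) = Rational(1, 5) ≈ 0.20000)
Function('N')(s) = Add(Rational(1, 5), Mul(-1, s)) (Function('N')(s) = Add(Rational(1, 5), Mul(s, -1)) = Add(Rational(1, 5), Mul(-1, s)))
Mul(Add(Function('D')(4), Mul(-1, 370)), Function('N')(31)) = Mul(Add(Pow(4, 2), Mul(-1, 370)), Add(Rational(1, 5), Mul(-1, 31))) = Mul(Add(16, -370), Add(Rational(1, 5), -31)) = Mul(-354, Rational(-154, 5)) = Rational(54516, 5)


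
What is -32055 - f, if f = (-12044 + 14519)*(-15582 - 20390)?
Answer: 88998645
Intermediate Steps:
f = -89030700 (f = 2475*(-35972) = -89030700)
-32055 - f = -32055 - 1*(-89030700) = -32055 + 89030700 = 88998645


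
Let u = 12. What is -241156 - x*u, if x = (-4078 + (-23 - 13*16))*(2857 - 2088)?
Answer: 39522296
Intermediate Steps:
x = -3313621 (x = (-4078 + (-23 - 208))*769 = (-4078 - 231)*769 = -4309*769 = -3313621)
-241156 - x*u = -241156 - (-3313621)*12 = -241156 - 1*(-39763452) = -241156 + 39763452 = 39522296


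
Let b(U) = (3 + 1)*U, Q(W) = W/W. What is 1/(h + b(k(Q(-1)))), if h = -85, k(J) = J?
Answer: -1/81 ≈ -0.012346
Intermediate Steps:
Q(W) = 1
b(U) = 4*U
1/(h + b(k(Q(-1)))) = 1/(-85 + 4*1) = 1/(-85 + 4) = 1/(-81) = -1/81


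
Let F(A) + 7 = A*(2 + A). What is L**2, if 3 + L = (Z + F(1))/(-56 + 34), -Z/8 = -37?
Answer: 32041/121 ≈ 264.80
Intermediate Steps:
F(A) = -7 + A*(2 + A)
Z = 296 (Z = -8*(-37) = 296)
L = -179/11 (L = -3 + (296 + (-7 + 1**2 + 2*1))/(-56 + 34) = -3 + (296 + (-7 + 1 + 2))/(-22) = -3 + (296 - 4)*(-1/22) = -3 + 292*(-1/22) = -3 - 146/11 = -179/11 ≈ -16.273)
L**2 = (-179/11)**2 = 32041/121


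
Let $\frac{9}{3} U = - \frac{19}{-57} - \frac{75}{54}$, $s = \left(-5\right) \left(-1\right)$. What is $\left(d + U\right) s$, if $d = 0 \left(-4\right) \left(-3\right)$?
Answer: $- \frac{95}{54} \approx -1.7593$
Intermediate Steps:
$d = 0$ ($d = 0 \left(-3\right) = 0$)
$s = 5$
$U = - \frac{19}{54}$ ($U = \frac{- \frac{19}{-57} - \frac{75}{54}}{3} = \frac{\left(-19\right) \left(- \frac{1}{57}\right) - \frac{25}{18}}{3} = \frac{\frac{1}{3} - \frac{25}{18}}{3} = \frac{1}{3} \left(- \frac{19}{18}\right) = - \frac{19}{54} \approx -0.35185$)
$\left(d + U\right) s = \left(0 - \frac{19}{54}\right) 5 = \left(- \frac{19}{54}\right) 5 = - \frac{95}{54}$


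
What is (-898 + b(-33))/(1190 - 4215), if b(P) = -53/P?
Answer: 29581/99825 ≈ 0.29633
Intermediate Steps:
(-898 + b(-33))/(1190 - 4215) = (-898 - 53/(-33))/(1190 - 4215) = (-898 - 53*(-1/33))/(-3025) = (-898 + 53/33)*(-1/3025) = -29581/33*(-1/3025) = 29581/99825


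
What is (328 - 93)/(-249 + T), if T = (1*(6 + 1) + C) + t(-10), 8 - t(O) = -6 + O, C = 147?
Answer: -235/71 ≈ -3.3099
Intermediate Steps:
t(O) = 14 - O (t(O) = 8 - (-6 + O) = 8 + (6 - O) = 14 - O)
T = 178 (T = (1*(6 + 1) + 147) + (14 - 1*(-10)) = (1*7 + 147) + (14 + 10) = (7 + 147) + 24 = 154 + 24 = 178)
(328 - 93)/(-249 + T) = (328 - 93)/(-249 + 178) = 235/(-71) = 235*(-1/71) = -235/71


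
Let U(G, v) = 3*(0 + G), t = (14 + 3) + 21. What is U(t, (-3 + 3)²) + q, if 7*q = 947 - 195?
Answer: 1550/7 ≈ 221.43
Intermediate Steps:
q = 752/7 (q = (947 - 195)/7 = (⅐)*752 = 752/7 ≈ 107.43)
t = 38 (t = 17 + 21 = 38)
U(G, v) = 3*G
U(t, (-3 + 3)²) + q = 3*38 + 752/7 = 114 + 752/7 = 1550/7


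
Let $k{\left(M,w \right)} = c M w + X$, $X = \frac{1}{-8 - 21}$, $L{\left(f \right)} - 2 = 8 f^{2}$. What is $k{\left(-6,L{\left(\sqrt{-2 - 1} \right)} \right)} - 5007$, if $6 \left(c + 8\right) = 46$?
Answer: $- \frac{146480}{29} \approx -5051.0$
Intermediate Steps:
$c = - \frac{1}{3}$ ($c = -8 + \frac{1}{6} \cdot 46 = -8 + \frac{23}{3} = - \frac{1}{3} \approx -0.33333$)
$L{\left(f \right)} = 2 + 8 f^{2}$
$X = - \frac{1}{29}$ ($X = \frac{1}{-29} = - \frac{1}{29} \approx -0.034483$)
$k{\left(M,w \right)} = - \frac{1}{29} - \frac{M w}{3}$ ($k{\left(M,w \right)} = - \frac{M}{3} w - \frac{1}{29} = - \frac{M w}{3} - \frac{1}{29} = - \frac{1}{29} - \frac{M w}{3}$)
$k{\left(-6,L{\left(\sqrt{-2 - 1} \right)} \right)} - 5007 = \left(- \frac{1}{29} - - 2 \left(2 + 8 \left(\sqrt{-2 - 1}\right)^{2}\right)\right) - 5007 = \left(- \frac{1}{29} - - 2 \left(2 + 8 \left(\sqrt{-3}\right)^{2}\right)\right) - 5007 = \left(- \frac{1}{29} - - 2 \left(2 + 8 \left(i \sqrt{3}\right)^{2}\right)\right) - 5007 = \left(- \frac{1}{29} - - 2 \left(2 + 8 \left(-3\right)\right)\right) - 5007 = \left(- \frac{1}{29} - - 2 \left(2 - 24\right)\right) - 5007 = \left(- \frac{1}{29} - \left(-2\right) \left(-22\right)\right) - 5007 = \left(- \frac{1}{29} - 44\right) - 5007 = - \frac{1277}{29} - 5007 = - \frac{146480}{29}$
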